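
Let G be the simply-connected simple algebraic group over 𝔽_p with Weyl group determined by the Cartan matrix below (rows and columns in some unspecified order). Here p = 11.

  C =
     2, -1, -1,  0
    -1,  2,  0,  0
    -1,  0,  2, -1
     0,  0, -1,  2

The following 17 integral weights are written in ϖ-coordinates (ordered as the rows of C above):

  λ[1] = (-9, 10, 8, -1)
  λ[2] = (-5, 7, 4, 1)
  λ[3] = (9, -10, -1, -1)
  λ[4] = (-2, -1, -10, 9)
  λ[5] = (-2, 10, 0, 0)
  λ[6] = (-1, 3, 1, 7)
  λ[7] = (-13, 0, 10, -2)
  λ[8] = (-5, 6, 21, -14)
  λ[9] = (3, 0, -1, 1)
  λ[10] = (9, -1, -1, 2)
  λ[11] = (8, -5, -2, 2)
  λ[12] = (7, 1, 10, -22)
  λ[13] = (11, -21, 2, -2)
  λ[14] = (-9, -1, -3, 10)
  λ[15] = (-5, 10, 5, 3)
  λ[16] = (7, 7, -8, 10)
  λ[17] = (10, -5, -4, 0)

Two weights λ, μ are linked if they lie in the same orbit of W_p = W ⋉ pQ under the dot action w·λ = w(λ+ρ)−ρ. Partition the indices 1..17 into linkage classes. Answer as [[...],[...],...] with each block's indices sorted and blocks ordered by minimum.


A_4 Cartan matrix, 4 simple roots permuted; ρ=(1,1,1,1).

Each λ_j+ρ reduced to Ā_11; 4-tuples below use C's row order:

    1: (8, 2, 0, 1)
    2: (4, 4, 1, 2)
    3: (1, 9, 0, 0)
    4: (1, 9, 0, 0)
    5: (1, 9, 0, 0)
    6: (0, 1, 2, 5)
    7: (1, 9, 0, 0)
    8: (4, 4, 1, 2)
    9: (4, 1, 0, 2)
    10: (8, 2, 0, 1)
    11: (4, 4, 1, 2)
    12: (8, 2, 0, 1)
    13: (1, 2, 2, 1)
    14: (8, 2, 0, 1)
    15: (4, 1, 0, 2)
    16: (0, 1, 2, 5)
    17: (4, 4, 1, 2)

Linkage partition of the 17 weights (6 classes, p=11):

[[1, 10, 12, 14], [2, 8, 11, 17], [3, 4, 5, 7], [6, 16], [9, 15], [13]]


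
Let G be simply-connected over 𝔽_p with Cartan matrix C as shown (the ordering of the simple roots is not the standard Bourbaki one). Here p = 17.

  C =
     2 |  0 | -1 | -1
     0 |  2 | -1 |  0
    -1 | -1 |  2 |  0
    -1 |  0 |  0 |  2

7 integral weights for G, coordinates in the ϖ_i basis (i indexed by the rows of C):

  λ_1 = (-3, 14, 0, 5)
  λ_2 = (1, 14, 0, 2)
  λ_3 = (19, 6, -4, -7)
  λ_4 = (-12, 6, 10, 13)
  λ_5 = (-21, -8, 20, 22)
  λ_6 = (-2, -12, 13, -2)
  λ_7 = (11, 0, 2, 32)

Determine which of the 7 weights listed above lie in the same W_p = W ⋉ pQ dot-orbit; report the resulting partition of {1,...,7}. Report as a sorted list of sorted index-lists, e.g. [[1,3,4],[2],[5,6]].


C ↔ A_4 under row/col permutation; |W(A_4)| = 120.

λ_j+ρ reflected into Ā_17 (⟨·,θ^∨⟩≤17); 4-tuples as given:

  λ_1+ρ ↦ (1, 11, 1, 1)
  λ_2+ρ ↦ (1, 11, 1, 1)
  λ_3+ρ ↦ (10, 3, 0, 1)
  λ_4+ρ ↦ (10, 3, 0, 1)
  λ_5+ρ ↦ (10, 3, 0, 1)
  λ_6+ρ ↦ (1, 11, 1, 1)
  λ_7+ρ ↦ (1, 11, 1, 1)

These 7 weights hit 2 W_17-dot-orbits; sizes (4, 3):

[[1, 2, 6, 7], [3, 4, 5]]


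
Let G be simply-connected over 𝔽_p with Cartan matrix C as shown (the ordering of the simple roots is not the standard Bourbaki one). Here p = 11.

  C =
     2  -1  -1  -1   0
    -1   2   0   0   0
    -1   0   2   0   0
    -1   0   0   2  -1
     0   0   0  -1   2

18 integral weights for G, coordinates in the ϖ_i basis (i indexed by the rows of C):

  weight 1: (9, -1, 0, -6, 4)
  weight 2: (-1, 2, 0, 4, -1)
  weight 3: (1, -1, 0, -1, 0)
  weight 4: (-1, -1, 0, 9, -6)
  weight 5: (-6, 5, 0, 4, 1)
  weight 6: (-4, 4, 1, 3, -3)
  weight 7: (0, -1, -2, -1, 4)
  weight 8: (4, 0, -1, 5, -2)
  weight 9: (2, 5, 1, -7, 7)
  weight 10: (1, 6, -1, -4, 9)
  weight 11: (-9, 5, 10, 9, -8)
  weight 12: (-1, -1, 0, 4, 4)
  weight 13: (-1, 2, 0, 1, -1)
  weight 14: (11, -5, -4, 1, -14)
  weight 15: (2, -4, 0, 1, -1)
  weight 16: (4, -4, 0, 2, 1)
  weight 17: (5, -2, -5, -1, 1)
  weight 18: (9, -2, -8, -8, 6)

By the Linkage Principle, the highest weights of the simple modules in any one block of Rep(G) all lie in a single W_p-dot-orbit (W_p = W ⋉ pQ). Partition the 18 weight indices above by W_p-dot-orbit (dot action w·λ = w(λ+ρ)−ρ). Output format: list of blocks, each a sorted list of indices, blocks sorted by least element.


C ↔ D_5 under row/col permutation; |W(D_5)| = 1920.

W_11-reps of the 18 weights in Ā_11 (same 5-coord order as C):

  λ_1 → (0, 0, 1, 0, 5) · λ_2 → (0, 3, 1, 2, 0) · λ_3 → (2, 0, 1, 0, 1) · λ_4 → (0, 0, 1, 0, 5) · λ_5 → (1, 1, 4, 0, 2) · λ_6 → (1, 2, 1, 1, 1) · λ_7 → (0, 0, 1, 0, 5) · λ_8 → (0, 0, 1, 0, 5) · λ_9 → (0, 3, 1, 2, 0) · λ_10 → (1, 1, 4, 0, 2) · λ_11 → (2, 0, 1, 0, 1) · λ_12 → (0, 0, 1, 0, 5) · λ_13 → (0, 3, 1, 2, 0) · λ_14 → (2, 0, 1, 0, 1) · λ_15 → (0, 3, 1, 2, 0) · λ_16 → (0, 3, 1, 2, 0) · λ_17 → (1, 1, 4, 0, 2) · λ_18 → (1, 4, 2, 1, 0)

6 distinct reps among the 18 weights ⇒ 6 W_11-linkage classes:

[[1, 4, 7, 8, 12], [2, 9, 13, 15, 16], [3, 11, 14], [5, 10, 17], [6], [18]]


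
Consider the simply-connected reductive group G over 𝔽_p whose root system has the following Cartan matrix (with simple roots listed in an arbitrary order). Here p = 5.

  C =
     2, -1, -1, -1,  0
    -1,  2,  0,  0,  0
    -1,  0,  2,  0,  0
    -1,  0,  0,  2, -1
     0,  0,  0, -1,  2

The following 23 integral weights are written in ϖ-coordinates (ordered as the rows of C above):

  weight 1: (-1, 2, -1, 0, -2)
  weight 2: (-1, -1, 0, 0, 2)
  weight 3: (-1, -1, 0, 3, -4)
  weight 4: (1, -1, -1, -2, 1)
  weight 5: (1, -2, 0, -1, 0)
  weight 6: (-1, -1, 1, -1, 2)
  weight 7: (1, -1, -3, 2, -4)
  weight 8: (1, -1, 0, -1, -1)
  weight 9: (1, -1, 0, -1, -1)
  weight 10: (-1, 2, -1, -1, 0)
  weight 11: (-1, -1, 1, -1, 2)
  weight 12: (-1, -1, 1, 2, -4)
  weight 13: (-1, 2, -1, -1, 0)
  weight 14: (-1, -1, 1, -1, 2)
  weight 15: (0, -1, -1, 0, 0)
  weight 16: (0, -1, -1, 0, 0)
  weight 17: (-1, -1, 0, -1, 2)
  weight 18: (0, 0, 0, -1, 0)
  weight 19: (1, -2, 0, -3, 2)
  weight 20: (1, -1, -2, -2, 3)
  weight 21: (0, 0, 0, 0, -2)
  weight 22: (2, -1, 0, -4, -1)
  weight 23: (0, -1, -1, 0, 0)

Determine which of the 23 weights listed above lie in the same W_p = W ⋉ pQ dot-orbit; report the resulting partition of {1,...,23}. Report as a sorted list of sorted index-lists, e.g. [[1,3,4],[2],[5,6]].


Cartan matrix: type D_5 (|W|=1920); un-permuting the 5 rows.

λ_j+ρ reflected into Ā_5 (⟨·,θ^∨⟩≤5); 5-tuples as given:

  1: (0, 3, 0, 0, 1);  2: (0, 0, 1, 0, 3);  3: (0, 0, 1, 0, 3);  4: (1, 0, 0, 1, 1);  5: (1, 1, 1, 0, 1);  6: (0, 0, 2, 0, 3);  7: (0, 0, 2, 0, 3);  8: (2, 0, 1, 0, 0);  9: (2, 0, 1, 0, 0);  10: (0, 3, 0, 0, 1);  11: (0, 0, 2, 0, 3);  12: (0, 0, 2, 0, 3);  13: (0, 3, 0, 0, 1);  14: (0, 0, 2, 0, 3);  15: (1, 0, 0, 1, 1);  16: (1, 0, 0, 1, 1);  17: (0, 0, 1, 0, 3);  18: (1, 1, 1, 0, 1);  19: (1, 0, 0, 1, 1);  20: (0, 0, 1, 0, 3);  21: (1, 1, 1, 0, 1);  22: (0, 0, 1, 0, 3);  23: (1, 0, 0, 1, 1)

The 23 indices split into 6 linkage classes (same alcove rep ⇔ same W_5-dot-orbit):

[[1, 10, 13], [2, 3, 17, 20, 22], [4, 15, 16, 19, 23], [5, 18, 21], [6, 7, 11, 12, 14], [8, 9]]


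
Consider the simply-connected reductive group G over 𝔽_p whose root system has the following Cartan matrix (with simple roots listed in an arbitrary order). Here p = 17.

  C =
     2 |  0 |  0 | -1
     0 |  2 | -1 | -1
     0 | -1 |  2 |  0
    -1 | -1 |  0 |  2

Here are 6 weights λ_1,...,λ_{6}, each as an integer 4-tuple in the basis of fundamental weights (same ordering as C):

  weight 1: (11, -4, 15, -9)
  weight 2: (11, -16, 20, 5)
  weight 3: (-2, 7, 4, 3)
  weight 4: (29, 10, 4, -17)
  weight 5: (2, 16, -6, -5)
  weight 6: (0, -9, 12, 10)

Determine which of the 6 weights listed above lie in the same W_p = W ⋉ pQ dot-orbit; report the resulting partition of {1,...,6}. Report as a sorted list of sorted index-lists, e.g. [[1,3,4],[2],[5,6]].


Dynkin diagram of C (from the 6 off-diagonal −1 entries): A_4.

Each λ_j+ρ reduced to Ā_17; 4-tuples below use C's row order:

    λ_1+ρ ↦ (1, 8, 5, 3)
    λ_2+ρ ↦ (4, 5, 1, 5)
    λ_3+ρ ↦ (1, 8, 5, 3)
    λ_4+ρ ↦ (1, 8, 5, 3)
    λ_5+ρ ↦ (1, 8, 5, 3)
    λ_6+ρ ↦ (1, 8, 5, 3)

These 6 weights hit 2 W_17-dot-orbits; sizes (5, 1):

[[1, 3, 4, 5, 6], [2]]


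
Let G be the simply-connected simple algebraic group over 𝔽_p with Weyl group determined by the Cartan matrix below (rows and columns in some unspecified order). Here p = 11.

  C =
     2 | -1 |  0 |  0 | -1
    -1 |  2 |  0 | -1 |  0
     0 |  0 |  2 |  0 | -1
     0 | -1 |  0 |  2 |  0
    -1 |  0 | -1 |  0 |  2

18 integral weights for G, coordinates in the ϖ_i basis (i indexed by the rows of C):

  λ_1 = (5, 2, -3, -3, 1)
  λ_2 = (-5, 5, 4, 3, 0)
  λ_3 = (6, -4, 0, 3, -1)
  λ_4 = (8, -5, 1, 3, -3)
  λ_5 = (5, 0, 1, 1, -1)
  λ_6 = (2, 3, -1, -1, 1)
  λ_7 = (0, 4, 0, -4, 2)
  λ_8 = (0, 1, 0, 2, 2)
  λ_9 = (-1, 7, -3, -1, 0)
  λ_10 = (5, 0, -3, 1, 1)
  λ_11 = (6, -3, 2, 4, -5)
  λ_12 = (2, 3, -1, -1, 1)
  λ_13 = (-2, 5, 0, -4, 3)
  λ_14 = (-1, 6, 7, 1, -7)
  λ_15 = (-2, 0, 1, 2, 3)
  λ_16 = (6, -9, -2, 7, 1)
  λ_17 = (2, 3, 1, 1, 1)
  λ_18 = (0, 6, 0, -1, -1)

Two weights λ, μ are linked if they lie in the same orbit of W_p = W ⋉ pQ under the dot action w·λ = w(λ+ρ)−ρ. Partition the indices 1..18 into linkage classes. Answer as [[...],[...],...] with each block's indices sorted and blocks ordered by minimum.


C ↔ A_5 under row/col permutation; |W(A_5)| = 720.

Alcove-folded reps (p=11, 18 weights, presented ϖ-order):

    [1] (6, 1, 2, 2, 0)
    [2] (1, 2, 1, 3, 3)
    [3] (4, 3, 1, 1, 0)
    [4] (3, 4, 0, 0, 2)
    [5] (6, 1, 2, 2, 0)
    [6] (3, 4, 0, 0, 2)
    [7] (1, 2, 1, 3, 3)
    [8] (1, 2, 1, 3, 3)
    [9] (1, 7, 1, 0, 0)
    [10] (6, 1, 2, 2, 0)
    [11] (1, 2, 1, 3, 3)
    [12] (3, 4, 0, 0, 2)
    [13] (1, 2, 1, 3, 3)
    [14] (6, 1, 2, 2, 0)
    [15] (1, 0, 2, 3, 3)
    [16] (1, 7, 1, 0, 0)
    [17] (3, 4, 0, 0, 2)
    [18] (1, 7, 1, 0, 0)

Grouping the 18 weights by Ā_11-representative: 6 linkage classes.

[[1, 5, 10, 14], [2, 7, 8, 11, 13], [3], [4, 6, 12, 17], [9, 16, 18], [15]]


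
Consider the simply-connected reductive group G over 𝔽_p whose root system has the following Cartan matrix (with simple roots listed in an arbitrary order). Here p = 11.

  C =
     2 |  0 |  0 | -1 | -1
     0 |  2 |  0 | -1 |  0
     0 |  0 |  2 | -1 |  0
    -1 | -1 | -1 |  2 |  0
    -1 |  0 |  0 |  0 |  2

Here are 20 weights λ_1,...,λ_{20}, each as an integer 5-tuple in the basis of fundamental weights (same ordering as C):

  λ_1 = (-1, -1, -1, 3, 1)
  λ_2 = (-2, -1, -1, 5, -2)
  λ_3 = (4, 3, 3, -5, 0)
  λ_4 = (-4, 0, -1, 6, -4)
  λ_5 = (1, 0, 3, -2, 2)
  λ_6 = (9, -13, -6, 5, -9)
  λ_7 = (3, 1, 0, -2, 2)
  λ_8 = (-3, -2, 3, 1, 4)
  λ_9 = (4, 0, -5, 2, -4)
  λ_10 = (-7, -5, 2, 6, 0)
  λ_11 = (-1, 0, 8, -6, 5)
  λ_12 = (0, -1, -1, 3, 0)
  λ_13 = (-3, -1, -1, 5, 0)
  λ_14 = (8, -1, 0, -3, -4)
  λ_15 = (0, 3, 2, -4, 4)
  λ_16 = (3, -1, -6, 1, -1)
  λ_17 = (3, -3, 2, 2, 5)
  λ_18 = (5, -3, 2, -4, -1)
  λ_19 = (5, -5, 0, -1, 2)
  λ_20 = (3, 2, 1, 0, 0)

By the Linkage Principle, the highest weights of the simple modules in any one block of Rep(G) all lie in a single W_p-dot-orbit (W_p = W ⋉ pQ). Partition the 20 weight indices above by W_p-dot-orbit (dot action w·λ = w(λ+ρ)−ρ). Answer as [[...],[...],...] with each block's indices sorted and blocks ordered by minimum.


D_5 Cartan matrix, 5 simple roots permuted; ρ=(1,1,1,1,1).

Alcove-folded reps (p=11, 20 weights, presented ϖ-order):

  λ_1+ρ ↦ (0, 0, 0, 4, 2)
  λ_2+ρ ↦ (1, 0, 0, 4, 1)
  λ_3+ρ ↦ (1, 0, 0, 4, 1)
  λ_4+ρ ↦ (2, 1, 0, 1, 3)
  λ_5+ρ ↦ (1, 0, 3, 1, 3)
  λ_6+ρ ↦ (1, 3, 2, 0, 0)
  λ_7+ρ ↦ (2, 1, 0, 1, 3)
  λ_8+ρ ↦ (1, 0, 3, 1, 3)
  λ_9+ρ ↦ (1, 0, 3, 1, 3)
  λ_10+ρ ↦ (2, 1, 0, 1, 3)
  λ_11+ρ ↦ (1, 0, 0, 4, 1)
  λ_12+ρ ↦ (1, 0, 0, 4, 1)
  λ_13+ρ ↦ (1, 0, 0, 4, 1)
  λ_14+ρ ↦ (2, 1, 0, 1, 3)
  λ_15+ρ ↦ (2, 1, 0, 1, 3)
  λ_16+ρ ↦ (1, 3, 2, 0, 0)
  λ_17+ρ ↦ (1, 3, 2, 0, 0)
  λ_18+ρ ↦ (1, 3, 2, 0, 0)
  λ_19+ρ ↦ (1, 0, 3, 1, 3)
  λ_20+ρ ↦ (1, 3, 2, 0, 0)

5 distinct reps among the 20 weights ⇒ 5 W_11-linkage classes:

[[1], [2, 3, 11, 12, 13], [4, 7, 10, 14, 15], [5, 8, 9, 19], [6, 16, 17, 18, 20]]


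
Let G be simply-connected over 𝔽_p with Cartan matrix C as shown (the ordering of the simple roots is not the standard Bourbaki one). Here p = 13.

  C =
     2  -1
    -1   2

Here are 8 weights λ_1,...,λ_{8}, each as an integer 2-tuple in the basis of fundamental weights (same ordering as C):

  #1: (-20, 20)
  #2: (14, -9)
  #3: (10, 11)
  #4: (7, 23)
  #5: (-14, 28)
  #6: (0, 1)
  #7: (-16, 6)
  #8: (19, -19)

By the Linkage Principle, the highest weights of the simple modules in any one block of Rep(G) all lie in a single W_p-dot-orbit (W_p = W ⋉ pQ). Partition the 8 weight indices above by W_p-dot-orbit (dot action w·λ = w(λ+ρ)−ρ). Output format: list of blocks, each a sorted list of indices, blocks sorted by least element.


Root system A_2: the 2×2 matrix C matches after relabeling.

Ā_13 reps of the 8 weights (A_2, coords as presented):

    λ_1+ρ ↦ (5, 6)
    λ_2+ρ ↦ (5, 6)
    λ_3+ρ ↦ (1, 2)
    λ_4+ρ ↦ (5, 6)
    λ_5+ρ ↦ (0, 3)
    λ_6+ρ ↦ (1, 2)
    λ_7+ρ ↦ (5, 6)
    λ_8+ρ ↦ (5, 6)

These 8 weights hit 3 W_13-dot-orbits; sizes (5, 2, 1):

[[1, 2, 4, 7, 8], [3, 6], [5]]


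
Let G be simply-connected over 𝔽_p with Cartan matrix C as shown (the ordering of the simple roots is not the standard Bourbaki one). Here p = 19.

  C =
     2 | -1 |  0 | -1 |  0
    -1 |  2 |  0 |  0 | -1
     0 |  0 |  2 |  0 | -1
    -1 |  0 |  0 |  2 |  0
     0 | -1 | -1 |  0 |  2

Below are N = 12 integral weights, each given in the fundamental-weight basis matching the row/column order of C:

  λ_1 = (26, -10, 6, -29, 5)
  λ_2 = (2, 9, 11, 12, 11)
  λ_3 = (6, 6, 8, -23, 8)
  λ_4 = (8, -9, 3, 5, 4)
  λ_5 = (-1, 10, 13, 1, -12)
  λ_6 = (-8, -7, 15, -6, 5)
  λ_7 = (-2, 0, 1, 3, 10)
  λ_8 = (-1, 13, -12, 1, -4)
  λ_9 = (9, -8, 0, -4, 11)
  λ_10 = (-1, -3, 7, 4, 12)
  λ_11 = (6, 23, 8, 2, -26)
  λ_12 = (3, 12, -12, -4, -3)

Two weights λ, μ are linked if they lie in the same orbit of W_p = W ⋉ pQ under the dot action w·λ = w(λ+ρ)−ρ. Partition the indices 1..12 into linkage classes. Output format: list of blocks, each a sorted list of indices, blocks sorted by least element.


Cartan matrix: type A_5 (|W|=720); un-permuting the 5 rows.

Alcove-folded reps (p=19, 12 weights, presented ϖ-order):

  λ_1 → (1, 5, 1, 6, 3)
  λ_2 → (0, 7, 1, 3, 5)
  λ_3 → (1, 5, 1, 6, 3)
  λ_4 → (1, 5, 1, 6, 3)
  λ_5 → (0, 0, 3, 2, 11)
  λ_6 → (0, 7, 1, 3, 5)
  λ_7 → (1, 0, 2, 3, 11)
  λ_8 → (0, 0, 3, 2, 11)
  λ_9 → (0, 7, 1, 3, 5)
  λ_10 → (0, 0, 3, 2, 11)
  λ_11 → (1, 5, 1, 6, 3)
  λ_12 → (1, 0, 2, 3, 11)

Linkage partition of the 12 weights (4 classes, p=19):

[[1, 3, 4, 11], [2, 6, 9], [5, 8, 10], [7, 12]]


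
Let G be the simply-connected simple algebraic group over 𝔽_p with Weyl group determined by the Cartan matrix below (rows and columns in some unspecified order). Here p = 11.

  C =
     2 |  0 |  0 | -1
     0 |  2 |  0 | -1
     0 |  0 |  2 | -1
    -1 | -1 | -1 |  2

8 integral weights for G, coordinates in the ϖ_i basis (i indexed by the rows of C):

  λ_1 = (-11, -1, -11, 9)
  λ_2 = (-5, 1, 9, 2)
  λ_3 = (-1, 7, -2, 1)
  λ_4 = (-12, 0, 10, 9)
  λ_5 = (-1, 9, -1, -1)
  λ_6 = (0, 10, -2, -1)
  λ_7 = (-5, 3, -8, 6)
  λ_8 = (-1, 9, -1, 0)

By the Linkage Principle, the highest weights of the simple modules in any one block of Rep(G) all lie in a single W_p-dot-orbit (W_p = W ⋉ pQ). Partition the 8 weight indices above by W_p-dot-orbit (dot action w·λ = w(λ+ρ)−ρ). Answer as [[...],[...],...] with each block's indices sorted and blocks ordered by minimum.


Dynkin diagram of C (from the 6 off-diagonal −1 entries): D_4.

Folding the 8 weights λ_j+ρ into Ā_11 (reps in the given 4-coord order):

  λ_1 → (0, 10, 0, 0);  λ_2 → (0, 2, 6, 1);  λ_3 → (0, 8, 1, 1);  λ_4 → (0, 10, 0, 0);  λ_5 → (0, 10, 0, 0);  λ_6 → (0, 10, 0, 0);  λ_7 → (0, 0, 3, 4);  λ_8 → (0, 10, 0, 0)

The 8 indices split into 4 linkage classes (same alcove rep ⇔ same W_11-dot-orbit):

[[1, 4, 5, 6, 8], [2], [3], [7]]


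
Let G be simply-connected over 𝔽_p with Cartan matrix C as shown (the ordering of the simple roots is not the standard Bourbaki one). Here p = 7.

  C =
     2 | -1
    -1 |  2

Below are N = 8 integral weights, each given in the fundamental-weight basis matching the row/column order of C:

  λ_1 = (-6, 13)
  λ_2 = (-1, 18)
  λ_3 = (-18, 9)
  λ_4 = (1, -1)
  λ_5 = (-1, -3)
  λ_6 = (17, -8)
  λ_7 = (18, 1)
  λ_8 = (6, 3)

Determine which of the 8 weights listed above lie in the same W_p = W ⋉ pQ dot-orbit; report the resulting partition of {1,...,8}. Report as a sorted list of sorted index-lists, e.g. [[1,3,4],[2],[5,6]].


Dynkin diagram of C (from the 2 off-diagonal −1 entries): A_2.

Folding the 8 weights λ_j+ρ into Ā_7 (reps in the given 2-coord order):

  λ_1+ρ ↦ (2, 0);  λ_2+ρ ↦ (2, 0);  λ_3+ρ ↦ (3, 0);  λ_4+ρ ↦ (2, 0);  λ_5+ρ ↦ (2, 0);  λ_6+ρ ↦ (4, 0);  λ_7+ρ ↦ (2, 0);  λ_8+ρ ↦ (3, 0)

The 8 indices split into 3 linkage classes (same alcove rep ⇔ same W_7-dot-orbit):

[[1, 2, 4, 5, 7], [3, 8], [6]]


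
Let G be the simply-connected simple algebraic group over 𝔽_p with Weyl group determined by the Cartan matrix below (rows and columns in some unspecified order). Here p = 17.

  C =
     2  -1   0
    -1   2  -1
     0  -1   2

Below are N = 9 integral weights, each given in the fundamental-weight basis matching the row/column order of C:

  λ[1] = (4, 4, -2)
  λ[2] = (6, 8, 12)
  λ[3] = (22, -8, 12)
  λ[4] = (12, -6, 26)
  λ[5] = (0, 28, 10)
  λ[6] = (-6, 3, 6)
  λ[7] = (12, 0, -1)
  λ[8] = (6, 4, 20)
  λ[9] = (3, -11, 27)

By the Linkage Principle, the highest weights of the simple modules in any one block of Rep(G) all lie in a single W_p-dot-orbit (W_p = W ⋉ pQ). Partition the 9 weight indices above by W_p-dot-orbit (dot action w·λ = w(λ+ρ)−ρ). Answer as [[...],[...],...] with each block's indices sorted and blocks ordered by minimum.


A_3 Cartan matrix, 3 simple roots permuted; ρ=(1,1,1).

Ā_17 reps of the 9 weights (A_3, coords as presented):

    λ_1+ρ ↦ (5, 4, 1)
    λ_2+ρ ↦ (5, 4, 1)
    λ_3+ρ ↦ (4, 1, 6)
    λ_4+ρ ↦ (5, 4, 1)
    λ_5+ρ ↦ (4, 1, 6)
    λ_6+ρ ↦ (4, 1, 6)
    λ_7+ρ ↦ (13, 1, 0)
    λ_8+ρ ↦ (5, 4, 1)
    λ_9+ρ ↦ (4, 1, 6)

Grouping the 9 weights by Ā_17-representative: 3 linkage classes.

[[1, 2, 4, 8], [3, 5, 6, 9], [7]]


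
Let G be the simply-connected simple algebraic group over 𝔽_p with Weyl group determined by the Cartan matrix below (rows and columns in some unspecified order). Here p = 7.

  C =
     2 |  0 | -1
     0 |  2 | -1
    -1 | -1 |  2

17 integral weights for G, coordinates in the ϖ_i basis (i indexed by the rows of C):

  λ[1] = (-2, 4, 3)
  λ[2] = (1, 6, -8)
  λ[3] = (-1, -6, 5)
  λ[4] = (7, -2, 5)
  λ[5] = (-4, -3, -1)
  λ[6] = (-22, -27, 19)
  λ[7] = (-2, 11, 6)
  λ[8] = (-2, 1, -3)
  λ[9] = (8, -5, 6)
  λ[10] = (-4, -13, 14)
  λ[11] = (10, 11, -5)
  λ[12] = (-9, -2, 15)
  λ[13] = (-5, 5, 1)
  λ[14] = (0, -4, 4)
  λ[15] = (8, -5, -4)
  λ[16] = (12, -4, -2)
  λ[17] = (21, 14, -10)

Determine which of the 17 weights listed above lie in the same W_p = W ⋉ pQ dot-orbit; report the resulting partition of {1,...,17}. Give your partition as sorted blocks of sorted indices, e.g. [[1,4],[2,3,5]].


Cartan matrix: type A_3 (|W|=24); un-permuting the 3 rows.

Each λ_j+ρ reduced to Ā_7; 3-tuples below use C's row order:

  [1] (1, 3, 2) · [2] (5, 0, 2) · [3] (0, 5, 1) · [4] (0, 5, 1) · [5] (2, 3, 0) · [6] (0, 5, 1) · [7] (2, 1, 0) · [8] (2, 1, 0) · [9] (2, 3, 0) · [10] (0, 1, 4) · [11] (0, 1, 4) · [12] (0, 5, 1) · [13] (1, 3, 2) · [14] (1, 3, 2) · [15] (0, 1, 4) · [16] (1, 3, 2) · [17] (0, 5, 1)

Partition of {1..17} into 6 W_7-dot-orbits:

[[1, 13, 14, 16], [2], [3, 4, 6, 12, 17], [5, 9], [7, 8], [10, 11, 15]]


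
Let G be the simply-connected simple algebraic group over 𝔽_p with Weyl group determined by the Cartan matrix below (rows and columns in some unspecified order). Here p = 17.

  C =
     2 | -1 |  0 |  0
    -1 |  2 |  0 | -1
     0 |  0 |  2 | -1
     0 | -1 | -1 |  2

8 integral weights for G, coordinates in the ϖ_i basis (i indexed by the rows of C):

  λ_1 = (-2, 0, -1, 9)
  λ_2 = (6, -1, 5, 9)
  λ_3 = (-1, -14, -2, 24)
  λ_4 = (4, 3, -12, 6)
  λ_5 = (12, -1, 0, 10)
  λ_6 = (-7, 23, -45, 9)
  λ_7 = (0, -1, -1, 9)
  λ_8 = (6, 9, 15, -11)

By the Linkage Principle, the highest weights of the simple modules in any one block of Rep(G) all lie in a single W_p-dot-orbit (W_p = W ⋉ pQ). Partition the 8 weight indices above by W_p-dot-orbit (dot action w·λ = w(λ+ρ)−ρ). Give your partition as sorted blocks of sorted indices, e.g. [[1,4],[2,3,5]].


Type A_4, rank 4, |W|=120; reorder rows/cols to standard.

λ_j+ρ reflected into Ā_17 (⟨·,θ^∨⟩≤17); 4-tuples as given:

    [1] (1, 0, 0, 10)
    [2] (1, 0, 0, 10)
    [3] (5, 0, 7, 4)
    [4] (5, 0, 7, 4)
    [5] (5, 0, 7, 4)
    [6] (1, 0, 0, 10)
    [7] (1, 0, 0, 10)
    [8] (1, 0, 0, 10)

These 8 weights hit 2 W_17-dot-orbits; sizes (5, 3):

[[1, 2, 6, 7, 8], [3, 4, 5]]


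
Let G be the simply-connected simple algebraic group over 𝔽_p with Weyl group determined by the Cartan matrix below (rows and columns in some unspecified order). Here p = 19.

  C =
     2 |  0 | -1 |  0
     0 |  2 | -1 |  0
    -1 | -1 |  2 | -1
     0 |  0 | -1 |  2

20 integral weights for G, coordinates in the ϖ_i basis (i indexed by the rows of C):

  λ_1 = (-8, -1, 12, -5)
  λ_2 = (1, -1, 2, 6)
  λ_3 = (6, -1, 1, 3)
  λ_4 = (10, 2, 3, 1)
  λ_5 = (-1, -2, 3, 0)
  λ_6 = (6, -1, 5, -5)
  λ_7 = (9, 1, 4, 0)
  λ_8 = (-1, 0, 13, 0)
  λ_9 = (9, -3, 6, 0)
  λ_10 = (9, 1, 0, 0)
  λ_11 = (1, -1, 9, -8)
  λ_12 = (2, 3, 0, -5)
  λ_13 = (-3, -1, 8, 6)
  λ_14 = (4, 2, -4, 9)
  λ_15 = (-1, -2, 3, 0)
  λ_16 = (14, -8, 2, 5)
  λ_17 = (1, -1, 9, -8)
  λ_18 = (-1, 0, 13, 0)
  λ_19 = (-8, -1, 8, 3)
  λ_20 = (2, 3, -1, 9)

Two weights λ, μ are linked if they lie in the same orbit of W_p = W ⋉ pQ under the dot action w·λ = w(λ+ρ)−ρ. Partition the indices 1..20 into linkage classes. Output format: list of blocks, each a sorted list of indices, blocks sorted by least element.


Type D_4, rank 4, |W|=192; reorder rows/cols to standard.

λ_j+ρ reflected into Ā_19 (⟨·,θ^∨⟩≤19); 4-tuples as given:

  [1] (7, 0, 2, 4);  [2] (2, 0, 3, 7);  [3] (7, 0, 2, 4);  [4] (10, 2, 1, 1);  [5] (0, 1, 3, 1);  [6] (7, 0, 2, 4);  [7] (10, 2, 1, 1);  [8] (0, 1, 3, 1);  [9] (10, 2, 1, 1);  [10] (10, 2, 1, 1);  [11] (2, 0, 3, 7);  [12] (0, 1, 3, 1);  [13] (2, 0, 3, 7);  [14] (2, 0, 3, 7);  [15] (0, 1, 3, 1);  [16] (10, 2, 1, 1);  [17] (2, 0, 3, 7);  [18] (0, 1, 3, 1);  [19] (7, 0, 2, 4);  [20] (3, 4, 0, 10)

Linkage partition of the 20 weights (5 classes, p=19):

[[1, 3, 6, 19], [2, 11, 13, 14, 17], [4, 7, 9, 10, 16], [5, 8, 12, 15, 18], [20]]


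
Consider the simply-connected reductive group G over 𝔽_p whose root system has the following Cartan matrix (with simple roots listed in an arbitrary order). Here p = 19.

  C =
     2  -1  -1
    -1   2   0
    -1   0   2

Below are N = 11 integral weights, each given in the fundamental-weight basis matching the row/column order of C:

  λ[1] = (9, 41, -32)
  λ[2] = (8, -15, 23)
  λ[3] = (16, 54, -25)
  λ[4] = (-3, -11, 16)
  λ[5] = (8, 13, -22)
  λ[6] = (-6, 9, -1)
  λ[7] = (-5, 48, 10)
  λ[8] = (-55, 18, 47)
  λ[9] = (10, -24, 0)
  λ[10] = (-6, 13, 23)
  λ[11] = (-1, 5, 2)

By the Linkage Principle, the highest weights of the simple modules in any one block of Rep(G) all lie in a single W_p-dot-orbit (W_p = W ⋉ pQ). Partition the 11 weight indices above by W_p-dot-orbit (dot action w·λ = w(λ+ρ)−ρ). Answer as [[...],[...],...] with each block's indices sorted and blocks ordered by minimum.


A_3 Cartan matrix, 3 simple roots permuted; ρ=(1,1,1).

Ā_19 reps of the 11 weights (A_3, coords as presented):

  λ_1+ρ ↦ (10, 2, 5)
  λ_2+ρ ↦ (0, 5, 5)
  λ_3+ρ ↦ (10, 2, 5)
  λ_4+ρ ↦ (10, 2, 5)
  λ_5+ρ ↦ (10, 2, 5)
  λ_6+ρ ↦ (0, 5, 5)
  λ_7+ρ ↦ (1, 7, 7)
  λ_8+ρ ↦ (0, 6, 3)
  λ_9+ρ ↦ (1, 7, 7)
  λ_10+ρ ↦ (0, 5, 5)
  λ_11+ρ ↦ (0, 6, 3)

Grouping the 11 weights by Ā_19-representative: 4 linkage classes.

[[1, 3, 4, 5], [2, 6, 10], [7, 9], [8, 11]]


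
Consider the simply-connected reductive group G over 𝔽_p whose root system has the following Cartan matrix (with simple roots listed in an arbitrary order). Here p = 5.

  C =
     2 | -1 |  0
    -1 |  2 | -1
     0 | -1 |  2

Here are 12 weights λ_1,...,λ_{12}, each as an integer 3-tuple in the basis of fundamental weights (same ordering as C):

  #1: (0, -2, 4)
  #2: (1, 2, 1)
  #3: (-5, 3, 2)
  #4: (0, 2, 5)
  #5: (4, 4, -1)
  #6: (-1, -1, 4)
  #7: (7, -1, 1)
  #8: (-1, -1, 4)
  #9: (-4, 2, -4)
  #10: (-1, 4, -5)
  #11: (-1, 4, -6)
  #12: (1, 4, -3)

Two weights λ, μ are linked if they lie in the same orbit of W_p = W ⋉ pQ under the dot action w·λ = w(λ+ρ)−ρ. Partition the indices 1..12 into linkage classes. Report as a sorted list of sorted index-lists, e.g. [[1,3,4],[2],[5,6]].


Type A_3, rank 3, |W|=24; reorder rows/cols to standard.

Each λ_j+ρ reduced to Ā_5; 3-tuples below use C's row order:

  1: (0, 1, 4) · 2: (0, 3, 0) · 3: (2, 0, 1) · 4: (3, 1, 0) · 5: (0, 0, 5) · 6: (0, 0, 5) · 7: (0, 3, 0) · 8: (0, 0, 5) · 9: (0, 3, 0) · 10: (0, 1, 4) · 11: (0, 0, 5) · 12: (0, 3, 0)

Partition of {1..12} into 5 W_5-dot-orbits:

[[1, 10], [2, 7, 9, 12], [3], [4], [5, 6, 8, 11]]


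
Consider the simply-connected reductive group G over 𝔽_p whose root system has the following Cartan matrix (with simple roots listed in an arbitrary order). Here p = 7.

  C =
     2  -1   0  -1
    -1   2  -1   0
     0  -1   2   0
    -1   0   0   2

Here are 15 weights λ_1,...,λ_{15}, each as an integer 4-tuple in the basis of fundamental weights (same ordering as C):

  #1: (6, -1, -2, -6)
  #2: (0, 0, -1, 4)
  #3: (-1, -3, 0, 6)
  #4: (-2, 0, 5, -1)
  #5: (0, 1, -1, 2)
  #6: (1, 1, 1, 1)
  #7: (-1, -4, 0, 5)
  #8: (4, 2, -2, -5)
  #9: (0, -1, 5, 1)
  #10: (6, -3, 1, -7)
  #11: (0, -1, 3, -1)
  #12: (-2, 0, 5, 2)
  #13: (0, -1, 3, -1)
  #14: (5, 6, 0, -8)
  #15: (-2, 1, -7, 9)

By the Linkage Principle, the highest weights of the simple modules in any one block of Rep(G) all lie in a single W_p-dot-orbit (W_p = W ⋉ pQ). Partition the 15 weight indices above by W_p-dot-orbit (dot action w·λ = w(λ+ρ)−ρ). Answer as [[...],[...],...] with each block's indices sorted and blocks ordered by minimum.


A_4 Cartan matrix, 4 simple roots permuted; ρ=(1,1,1,1).

Folding the 15 weights λ_j+ρ into Ā_7 (reps in the given 4-coord order):

  [1] (1, 1, 0, 5) · [2] (1, 1, 0, 5) · [3] (1, 1, 0, 5) · [4] (0, 0, 6, 1) · [5] (1, 2, 0, 3) · [6] (2, 2, 1, 1) · [7] (1, 2, 0, 3) · [8] (1, 2, 0, 3) · [9] (1, 0, 4, 0) · [10] (1, 1, 0, 5) · [11] (1, 0, 4, 0) · [12] (1, 0, 4, 0) · [13] (1, 0, 4, 0) · [14] (0, 0, 6, 1) · [15] (2, 2, 1, 1)

5 distinct reps among the 15 weights ⇒ 5 W_7-linkage classes:

[[1, 2, 3, 10], [4, 14], [5, 7, 8], [6, 15], [9, 11, 12, 13]]


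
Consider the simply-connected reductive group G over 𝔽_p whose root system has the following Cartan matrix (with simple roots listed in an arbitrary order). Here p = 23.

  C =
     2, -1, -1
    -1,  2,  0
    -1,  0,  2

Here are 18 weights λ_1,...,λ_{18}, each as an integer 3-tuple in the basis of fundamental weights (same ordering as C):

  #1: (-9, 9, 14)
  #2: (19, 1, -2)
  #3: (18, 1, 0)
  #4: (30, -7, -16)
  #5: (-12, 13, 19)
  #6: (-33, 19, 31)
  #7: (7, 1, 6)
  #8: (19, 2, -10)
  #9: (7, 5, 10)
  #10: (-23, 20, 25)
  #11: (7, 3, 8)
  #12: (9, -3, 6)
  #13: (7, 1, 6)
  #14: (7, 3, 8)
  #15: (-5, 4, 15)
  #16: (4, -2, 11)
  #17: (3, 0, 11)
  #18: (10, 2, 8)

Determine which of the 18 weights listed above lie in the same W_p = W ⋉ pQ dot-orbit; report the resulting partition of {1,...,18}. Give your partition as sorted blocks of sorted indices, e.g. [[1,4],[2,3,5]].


A_3 Cartan matrix, 3 simple roots permuted; ρ=(1,1,1).

Folding the 18 weights λ_j+ρ into Ā_23 (reps in the given 3-coord order):

  λ_1 → (8, 2, 7);  λ_2 → (19, 2, 1);  λ_3 → (19, 2, 1);  λ_4 → (8, 2, 7);  λ_5 → (11, 3, 9);  λ_6 → (11, 3, 9);  λ_7 → (8, 2, 7);  λ_8 → (11, 3, 9);  λ_9 → (8, 4, 9);  λ_10 → (19, 2, 1);  λ_11 → (8, 4, 9);  λ_12 → (8, 2, 7);  λ_13 → (8, 2, 7);  λ_14 → (8, 4, 9);  λ_15 → (4, 1, 12);  λ_16 → (4, 1, 12);  λ_17 → (4, 1, 12);  λ_18 → (11, 3, 9)

5 distinct reps among the 18 weights ⇒ 5 W_23-linkage classes:

[[1, 4, 7, 12, 13], [2, 3, 10], [5, 6, 8, 18], [9, 11, 14], [15, 16, 17]]


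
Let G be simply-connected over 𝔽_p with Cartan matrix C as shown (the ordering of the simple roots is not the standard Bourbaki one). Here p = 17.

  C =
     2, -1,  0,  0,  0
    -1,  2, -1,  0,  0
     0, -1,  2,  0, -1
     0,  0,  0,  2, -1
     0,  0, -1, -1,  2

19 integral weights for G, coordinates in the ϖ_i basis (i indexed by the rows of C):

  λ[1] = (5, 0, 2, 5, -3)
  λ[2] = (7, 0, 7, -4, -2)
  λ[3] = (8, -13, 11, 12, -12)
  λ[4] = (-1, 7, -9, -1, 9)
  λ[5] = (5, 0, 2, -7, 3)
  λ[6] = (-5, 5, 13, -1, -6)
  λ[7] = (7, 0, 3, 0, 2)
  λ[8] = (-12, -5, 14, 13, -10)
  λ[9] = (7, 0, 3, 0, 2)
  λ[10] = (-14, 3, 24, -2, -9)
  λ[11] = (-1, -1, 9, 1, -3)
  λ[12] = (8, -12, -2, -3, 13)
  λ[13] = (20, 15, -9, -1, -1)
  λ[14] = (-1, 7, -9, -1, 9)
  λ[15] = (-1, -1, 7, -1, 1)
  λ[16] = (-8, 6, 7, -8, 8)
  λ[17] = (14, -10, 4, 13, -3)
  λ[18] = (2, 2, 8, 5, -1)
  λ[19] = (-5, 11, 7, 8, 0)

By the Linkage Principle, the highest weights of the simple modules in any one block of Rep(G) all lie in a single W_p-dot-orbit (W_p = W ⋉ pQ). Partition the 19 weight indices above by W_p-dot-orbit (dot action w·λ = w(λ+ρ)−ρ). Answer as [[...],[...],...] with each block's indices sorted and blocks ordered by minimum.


Type A_5, rank 5, |W|=720; reorder rows/cols to standard.

Alcove-folded reps (p=17, 19 weights, presented ϖ-order):

    1: (6, 1, 1, 4, 2)
    2: (8, 1, 4, 1, 3)
    3: (1, 2, 9, 2, 0)
    4: (0, 0, 8, 0, 2)
    5: (6, 1, 1, 4, 2)
    6: (1, 2, 9, 2, 0)
    7: (8, 1, 4, 1, 3)
    8: (1, 2, 9, 2, 0)
    9: (8, 1, 4, 1, 3)
    10: (8, 1, 4, 1, 3)
    11: (0, 0, 8, 0, 2)
    12: (1, 2, 9, 2, 0)
    13: (3, 1, 8, 0, 0)
    14: (0, 0, 8, 0, 2)
    15: (0, 0, 8, 0, 2)
    16: (0, 0, 8, 0, 2)
    17: (0, 3, 2, 2, 4)
    18: (1, 2, 9, 2, 0)
    19: (8, 1, 4, 1, 3)

Linkage partition of the 19 weights (6 classes, p=17):

[[1, 5], [2, 7, 9, 10, 19], [3, 6, 8, 12, 18], [4, 11, 14, 15, 16], [13], [17]]


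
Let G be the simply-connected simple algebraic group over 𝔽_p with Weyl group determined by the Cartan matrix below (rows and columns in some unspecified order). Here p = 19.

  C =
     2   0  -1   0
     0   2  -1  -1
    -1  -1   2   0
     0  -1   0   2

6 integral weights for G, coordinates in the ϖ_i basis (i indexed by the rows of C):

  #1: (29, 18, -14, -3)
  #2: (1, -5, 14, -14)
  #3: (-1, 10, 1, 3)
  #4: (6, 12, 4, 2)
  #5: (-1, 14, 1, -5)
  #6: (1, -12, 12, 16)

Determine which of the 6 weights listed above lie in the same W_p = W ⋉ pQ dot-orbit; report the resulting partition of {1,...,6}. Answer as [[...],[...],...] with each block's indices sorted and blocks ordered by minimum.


Root system A_4: the 4×4 matrix C matches after relabeling.

Each λ_j+ρ reduced to Ā_19; 4-tuples below use C's row order:

  1: (0, 11, 2, 4) · 2: (0, 11, 2, 4) · 3: (0, 11, 2, 4) · 4: (2, 7, 3, 6) · 5: (0, 11, 2, 4) · 6: (0, 11, 2, 4)

2 distinct reps among the 6 weights ⇒ 2 W_19-linkage classes:

[[1, 2, 3, 5, 6], [4]]


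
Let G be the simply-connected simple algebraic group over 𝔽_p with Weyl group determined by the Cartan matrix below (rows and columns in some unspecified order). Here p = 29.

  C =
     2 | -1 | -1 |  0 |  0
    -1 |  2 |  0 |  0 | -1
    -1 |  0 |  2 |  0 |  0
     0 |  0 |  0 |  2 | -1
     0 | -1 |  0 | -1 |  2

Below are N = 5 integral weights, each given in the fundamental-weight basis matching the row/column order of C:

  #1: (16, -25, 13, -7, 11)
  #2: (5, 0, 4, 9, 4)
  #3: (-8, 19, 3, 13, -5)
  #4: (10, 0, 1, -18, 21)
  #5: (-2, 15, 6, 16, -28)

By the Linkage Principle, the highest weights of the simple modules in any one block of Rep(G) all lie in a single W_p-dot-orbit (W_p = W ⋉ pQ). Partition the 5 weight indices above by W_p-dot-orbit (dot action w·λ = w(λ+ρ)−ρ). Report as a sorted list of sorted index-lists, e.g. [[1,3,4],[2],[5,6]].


Cartan matrix: type A_5 (|W|=720); un-permuting the 5 rows.

Folding the 5 weights λ_j+ρ into Ā_29 (reps in the given 5-coord order):

  λ_1 → (6, 1, 5, 10, 5)
  λ_2 → (6, 1, 5, 10, 5)
  λ_3 → (4, 9, 2, 9, 4)
  λ_4 → (6, 1, 5, 10, 5)
  λ_5 → (6, 1, 5, 10, 5)

Grouping the 5 weights by Ā_29-representative: 2 linkage classes.

[[1, 2, 4, 5], [3]]


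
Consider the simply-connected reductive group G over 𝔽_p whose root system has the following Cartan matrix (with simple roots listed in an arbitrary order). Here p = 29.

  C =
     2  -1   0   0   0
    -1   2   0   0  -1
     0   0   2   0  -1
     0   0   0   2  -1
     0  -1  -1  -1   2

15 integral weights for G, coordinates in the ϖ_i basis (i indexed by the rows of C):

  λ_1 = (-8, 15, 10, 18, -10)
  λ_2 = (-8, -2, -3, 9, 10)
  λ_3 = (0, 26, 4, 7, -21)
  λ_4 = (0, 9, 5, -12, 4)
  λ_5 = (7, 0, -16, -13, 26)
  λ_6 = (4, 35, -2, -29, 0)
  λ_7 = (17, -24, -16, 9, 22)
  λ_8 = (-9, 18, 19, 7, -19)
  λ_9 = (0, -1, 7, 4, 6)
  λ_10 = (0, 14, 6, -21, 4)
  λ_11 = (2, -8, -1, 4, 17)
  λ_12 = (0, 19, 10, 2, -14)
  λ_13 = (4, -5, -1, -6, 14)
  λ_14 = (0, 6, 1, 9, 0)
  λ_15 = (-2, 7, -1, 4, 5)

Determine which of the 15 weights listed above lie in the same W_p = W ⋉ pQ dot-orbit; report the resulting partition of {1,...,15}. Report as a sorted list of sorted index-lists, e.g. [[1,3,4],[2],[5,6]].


D_5 Cartan matrix, 5 simple roots permuted; ρ=(1,1,1,1,1).

Ā_29 reps of the 15 weights (D_5, coords as presented):

  λ_1+ρ ↦ (1, 7, 2, 10, 1)
  λ_2+ρ ↦ (1, 7, 2, 10, 1)
  λ_3+ρ ↦ (1, 0, 8, 5, 7)
  λ_4+ρ ↦ (1, 4, 0, 5, 6)
  λ_5+ρ ↦ (1, 0, 8, 5, 7)
  λ_6+ρ ↦ (1, 0, 8, 5, 7)
  λ_7+ρ ↦ (1, 4, 0, 5, 6)
  λ_8+ρ ↦ (1, 7, 2, 10, 1)
  λ_9+ρ ↦ (1, 0, 8, 5, 7)
  λ_10+ρ ↦ (1, 0, 8, 5, 7)
  λ_11+ρ ↦ (1, 4, 0, 5, 6)
  λ_12+ρ ↦ (1, 7, 2, 10, 1)
  λ_13+ρ ↦ (1, 4, 0, 5, 6)
  λ_14+ρ ↦ (1, 7, 2, 10, 1)
  λ_15+ρ ↦ (1, 4, 0, 5, 6)

These 15 weights hit 3 W_29-dot-orbits; sizes (5, 5, 5):

[[1, 2, 8, 12, 14], [3, 5, 6, 9, 10], [4, 7, 11, 13, 15]]


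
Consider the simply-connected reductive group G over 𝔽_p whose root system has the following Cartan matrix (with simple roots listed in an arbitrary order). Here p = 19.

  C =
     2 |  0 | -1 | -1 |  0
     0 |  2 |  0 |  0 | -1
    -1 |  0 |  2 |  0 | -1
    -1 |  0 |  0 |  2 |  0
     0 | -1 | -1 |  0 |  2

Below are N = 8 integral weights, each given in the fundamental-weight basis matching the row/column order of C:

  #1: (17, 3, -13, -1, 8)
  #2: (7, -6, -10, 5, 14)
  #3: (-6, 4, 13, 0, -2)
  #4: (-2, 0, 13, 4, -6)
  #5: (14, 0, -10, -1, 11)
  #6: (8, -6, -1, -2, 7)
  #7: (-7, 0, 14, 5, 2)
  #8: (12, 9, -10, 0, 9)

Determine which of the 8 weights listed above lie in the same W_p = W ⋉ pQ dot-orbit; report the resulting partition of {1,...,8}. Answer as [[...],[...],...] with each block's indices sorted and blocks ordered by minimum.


A_5 Cartan matrix, 5 simple roots permuted; ρ=(1,1,1,1,1).

W_19-reps of the 8 weights in Ā_19 (same 5-coord order as C):

    1: (6, 1, 9, 0, 3)
    2: (1, 4, 8, 4, 1)
    3: (1, 4, 8, 4, 1)
    4: (1, 4, 8, 4, 1)
    5: (6, 1, 9, 0, 3)
    6: (8, 5, 0, 1, 3)
    7: (6, 1, 9, 0, 3)
    8: (1, 4, 8, 4, 1)

The 8 indices split into 3 linkage classes (same alcove rep ⇔ same W_19-dot-orbit):

[[1, 5, 7], [2, 3, 4, 8], [6]]


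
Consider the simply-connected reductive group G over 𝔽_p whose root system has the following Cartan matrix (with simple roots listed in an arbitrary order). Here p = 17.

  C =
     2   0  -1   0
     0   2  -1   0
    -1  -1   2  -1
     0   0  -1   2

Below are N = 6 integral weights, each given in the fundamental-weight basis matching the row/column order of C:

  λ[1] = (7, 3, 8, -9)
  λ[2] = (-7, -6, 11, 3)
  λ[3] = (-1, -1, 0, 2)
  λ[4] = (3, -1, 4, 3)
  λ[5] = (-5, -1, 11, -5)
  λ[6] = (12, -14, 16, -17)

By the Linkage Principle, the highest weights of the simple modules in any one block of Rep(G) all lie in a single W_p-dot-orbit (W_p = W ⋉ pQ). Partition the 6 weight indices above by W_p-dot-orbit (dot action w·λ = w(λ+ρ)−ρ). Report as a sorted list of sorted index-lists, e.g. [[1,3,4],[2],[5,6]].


Cartan matrix: type D_4 (|W|=192); un-permuting the 4 rows.

Each λ_j+ρ reduced to Ā_17; 4-tuples below use C's row order:

  1: (4, 0, 4, 4);  2: (6, 5, 1, 4);  3: (0, 0, 1, 3);  4: (4, 0, 4, 4);  5: (4, 0, 4, 4);  6: (0, 0, 1, 3)

Linkage partition of the 6 weights (3 classes, p=17):

[[1, 4, 5], [2], [3, 6]]


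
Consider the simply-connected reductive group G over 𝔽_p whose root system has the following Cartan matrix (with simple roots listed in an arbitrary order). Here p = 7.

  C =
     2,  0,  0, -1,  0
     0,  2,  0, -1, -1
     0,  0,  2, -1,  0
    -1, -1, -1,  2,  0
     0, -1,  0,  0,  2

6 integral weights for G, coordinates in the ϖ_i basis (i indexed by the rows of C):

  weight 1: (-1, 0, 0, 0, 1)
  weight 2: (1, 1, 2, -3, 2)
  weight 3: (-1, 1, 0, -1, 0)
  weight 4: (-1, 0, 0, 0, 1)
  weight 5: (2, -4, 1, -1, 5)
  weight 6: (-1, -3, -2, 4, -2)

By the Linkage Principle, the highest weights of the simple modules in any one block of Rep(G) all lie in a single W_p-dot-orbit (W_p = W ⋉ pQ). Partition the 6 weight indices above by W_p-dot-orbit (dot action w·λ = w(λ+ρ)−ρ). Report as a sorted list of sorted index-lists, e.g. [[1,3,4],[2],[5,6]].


C ↔ D_5 under row/col permutation; |W(D_5)| = 1920.

λ_j+ρ reflected into Ā_7 (⟨·,θ^∨⟩≤7); 5-tuples as given:

  λ_1+ρ ↦ (0, 1, 1, 1, 2);  λ_2+ρ ↦ (0, 1, 1, 1, 2);  λ_3+ρ ↦ (0, 2, 1, 0, 1);  λ_4+ρ ↦ (0, 1, 1, 1, 2);  λ_5+ρ ↦ (0, 1, 1, 1, 2);  λ_6+ρ ↦ (0, 1, 1, 1, 2)

The 6 indices split into 2 linkage classes (same alcove rep ⇔ same W_7-dot-orbit):

[[1, 2, 4, 5, 6], [3]]


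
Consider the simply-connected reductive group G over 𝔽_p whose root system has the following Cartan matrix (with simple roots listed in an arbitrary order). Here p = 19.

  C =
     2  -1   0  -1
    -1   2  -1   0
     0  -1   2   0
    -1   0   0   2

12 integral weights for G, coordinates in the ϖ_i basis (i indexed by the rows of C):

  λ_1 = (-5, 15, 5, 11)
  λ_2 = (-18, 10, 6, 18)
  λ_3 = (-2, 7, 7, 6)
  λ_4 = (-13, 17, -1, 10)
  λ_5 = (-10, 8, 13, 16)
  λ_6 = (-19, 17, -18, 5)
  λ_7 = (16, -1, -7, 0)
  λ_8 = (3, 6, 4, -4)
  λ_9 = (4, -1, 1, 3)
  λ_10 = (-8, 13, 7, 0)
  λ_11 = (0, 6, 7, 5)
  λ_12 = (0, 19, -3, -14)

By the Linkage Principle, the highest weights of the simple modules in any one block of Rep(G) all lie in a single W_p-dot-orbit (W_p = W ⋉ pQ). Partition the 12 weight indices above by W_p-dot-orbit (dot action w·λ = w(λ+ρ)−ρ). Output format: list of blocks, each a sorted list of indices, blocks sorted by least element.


A_4 Cartan matrix, 4 simple roots permuted; ρ=(1,1,1,1).

W_19-reps of the 12 weights in Ā_19 (same 4-coord order as C):

  λ_1 → (1, 7, 5, 3);  λ_2 → (11, 6, 0, 1);  λ_3 → (1, 7, 5, 3);  λ_4 → (11, 6, 0, 1);  λ_5 → (5, 0, 2, 4);  λ_6 → (11, 6, 0, 1);  λ_7 → (11, 6, 0, 1);  λ_8 → (1, 7, 5, 3);  λ_9 → (5, 0, 2, 4);  λ_10 → (1, 7, 5, 3);  λ_11 → (1, 7, 5, 3);  λ_12 → (11, 6, 0, 1)

Grouping the 12 weights by Ā_19-representative: 3 linkage classes.

[[1, 3, 8, 10, 11], [2, 4, 6, 7, 12], [5, 9]]


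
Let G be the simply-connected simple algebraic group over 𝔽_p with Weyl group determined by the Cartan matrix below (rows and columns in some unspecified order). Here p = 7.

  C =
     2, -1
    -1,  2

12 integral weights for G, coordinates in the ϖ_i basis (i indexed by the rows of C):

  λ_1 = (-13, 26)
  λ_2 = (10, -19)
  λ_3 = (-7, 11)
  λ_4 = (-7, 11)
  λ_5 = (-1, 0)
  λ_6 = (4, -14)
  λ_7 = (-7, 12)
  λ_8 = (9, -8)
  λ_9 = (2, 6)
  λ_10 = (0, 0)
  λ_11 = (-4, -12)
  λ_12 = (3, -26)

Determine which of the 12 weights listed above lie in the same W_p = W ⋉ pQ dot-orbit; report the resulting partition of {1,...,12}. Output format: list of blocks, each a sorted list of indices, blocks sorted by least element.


C ↔ A_2 under row/col permutation; |W(A_2)| = 6.

W_7-reps of the 12 weights in Ā_7 (same 2-coord order as C):

    λ_1+ρ ↦ (1, 1)
    λ_2+ρ ↦ (0, 4)
    λ_3+ρ ↦ (1, 1)
    λ_4+ρ ↦ (1, 1)
    λ_5+ρ ↦ (0, 1)
    λ_6+ρ ↦ (1, 1)
    λ_7+ρ ↦ (0, 1)
    λ_8+ρ ↦ (0, 4)
    λ_9+ρ ↦ (0, 4)
    λ_10+ρ ↦ (1, 1)
    λ_11+ρ ↦ (0, 4)
    λ_12+ρ ↦ (0, 4)

Partition of {1..12} into 3 W_7-dot-orbits:

[[1, 3, 4, 6, 10], [2, 8, 9, 11, 12], [5, 7]]
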